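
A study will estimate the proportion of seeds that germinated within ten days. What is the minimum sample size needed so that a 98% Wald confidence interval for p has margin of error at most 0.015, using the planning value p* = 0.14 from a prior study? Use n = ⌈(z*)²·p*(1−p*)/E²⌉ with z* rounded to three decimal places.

z* = 2.326 at the 98% level.
p*(1−p*) = 0.14·0.86 = 0.1204.
Required n before rounding: 5.410276 × 0.1204 / 0.015² = 2895.099.
⌈2895.099⌉ = 2896.

n = 2896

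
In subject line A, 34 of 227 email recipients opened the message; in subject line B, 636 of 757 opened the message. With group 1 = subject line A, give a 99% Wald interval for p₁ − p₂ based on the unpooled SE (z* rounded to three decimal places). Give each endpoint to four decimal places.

p̂₁ = 34/227 = 0.14978, p̂₂ = 636/757 = 0.84016; p̂₁ − p̂₂ = -0.69038.
SE = √(0.000560995 + 0.000177401) = √0.000738396 = 0.027173.
The 99% critical value is z* = 2.576. Margin of error = 0.07000.
CI: -0.69038 ± 0.07000 = (-0.7604, -0.6204).

(-0.7604, -0.6204)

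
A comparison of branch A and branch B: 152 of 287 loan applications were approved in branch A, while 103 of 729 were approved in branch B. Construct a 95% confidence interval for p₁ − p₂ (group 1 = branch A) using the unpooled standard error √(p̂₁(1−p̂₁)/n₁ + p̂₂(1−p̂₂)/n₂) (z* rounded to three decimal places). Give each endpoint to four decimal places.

p̂₁ = 152/287 = 0.52962, p̂₂ = 103/729 = 0.14129; p̂₁ − p̂₂ = 0.38833.
SE = √(0.000868024 + 0.000166429) = √0.001034453 = 0.032163.
The 95% critical value is z* = 1.960. Margin = 1.960·0.032163 = 0.06304.
Interval: 0.38833 ± 0.06304 → (0.3253, 0.4514).

(0.3253, 0.4514)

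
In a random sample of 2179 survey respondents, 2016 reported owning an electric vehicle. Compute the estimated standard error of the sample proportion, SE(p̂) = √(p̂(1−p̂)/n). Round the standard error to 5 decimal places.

With x = 2016 successes in n = 2179, p̂ = 0.92520.
p̂(1−p̂) = 0.92520·0.07480 = 0.069205.
Dividing by n and taking the root: √0.000031760 = 0.00564.

SE = 0.00564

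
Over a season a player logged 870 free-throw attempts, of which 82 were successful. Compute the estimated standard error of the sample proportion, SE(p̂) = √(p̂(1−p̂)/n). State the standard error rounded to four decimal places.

Sample proportion p̂ = 82/870 = 0.09425.
p̂(1−p̂) = 0.085367.
SE = √(0.085367/870) = 0.0099.

SE = 0.0099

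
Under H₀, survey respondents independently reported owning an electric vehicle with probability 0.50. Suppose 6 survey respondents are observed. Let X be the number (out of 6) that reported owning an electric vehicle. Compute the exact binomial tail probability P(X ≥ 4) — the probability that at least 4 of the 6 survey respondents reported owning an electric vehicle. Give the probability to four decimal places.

P = 0.3438

X ~ Binomial(n=6, p=0.50).
P(X ≥ 4) = C(6,4)·0.50^4·0.50^2 + C(6,5)·0.50^5·0.50^1 + C(6,6)·0.50^6·0.50^0.
= 0.234375 + 0.093750 + 0.015625 = 0.3438.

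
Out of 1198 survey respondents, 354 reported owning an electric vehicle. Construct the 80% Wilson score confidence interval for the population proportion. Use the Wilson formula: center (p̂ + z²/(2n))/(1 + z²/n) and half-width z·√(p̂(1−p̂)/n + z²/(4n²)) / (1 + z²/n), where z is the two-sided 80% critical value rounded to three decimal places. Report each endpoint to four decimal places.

(0.2789, 0.3127)

p̂ = 354/1198 = 0.29549; z = 1.282, so z² = 1.643524.
Denominator 1 + z²/n = 1 + 1.643524/1198 = 1.001372.
Adjusted center: (0.29549 + z²/(2n))/1.001372 = 0.29577.
Radicand: p̂(1−p̂)/n + z²/(4n²) = 0.000173770 + 0.000000286 = 0.000174056.
Half-width = z·√(radicand)/denom = 1.282·0.013193/1.001372 = 0.01689.
CI: 0.29577 ± 0.01689 = (0.2789, 0.3127).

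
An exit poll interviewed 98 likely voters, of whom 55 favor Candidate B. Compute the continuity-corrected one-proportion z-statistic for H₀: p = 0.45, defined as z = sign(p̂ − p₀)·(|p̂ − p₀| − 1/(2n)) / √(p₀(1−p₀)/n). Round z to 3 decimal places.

z = 2.112

The sample proportion is 55/98 = 0.56122. p̂ − p₀ = 0.111224.
Continuity correction 1/(2n) = 1/196 = 0.005102.
Corrected numerator: |0.111224| − 0.005102 = 0.106122.
SE₀ = √(0.45·0.55/98) = 0.050254.
z = (+)0.106122/0.050254 = 2.112.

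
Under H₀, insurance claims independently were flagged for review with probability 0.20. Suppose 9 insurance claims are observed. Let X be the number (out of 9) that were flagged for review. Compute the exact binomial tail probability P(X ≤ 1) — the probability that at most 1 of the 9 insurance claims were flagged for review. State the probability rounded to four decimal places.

P = 0.4362

X is binomial with n = 9 and p = 0.20.
P(X ≤ 1) = C(9,0)·0.20^0·0.80^9 + C(9,1)·0.20^1·0.80^8.
= 0.134218 + 0.301990 = 0.4362.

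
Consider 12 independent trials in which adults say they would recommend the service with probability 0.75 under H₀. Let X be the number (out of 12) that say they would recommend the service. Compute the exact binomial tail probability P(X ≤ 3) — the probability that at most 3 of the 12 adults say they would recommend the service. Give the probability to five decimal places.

P = 0.00039

X ~ Binomial(n=12, p=0.75).
P(X ≤ 3) = C(12,0)·0.75^0·0.25^12 + C(12,1)·0.75^1·0.25^11 + C(12,2)·0.75^2·0.25^10 + C(12,3)·0.75^3·0.25^9.
= 0.000000 + 0.000002 + 0.000035 + 0.000354 = 0.00039.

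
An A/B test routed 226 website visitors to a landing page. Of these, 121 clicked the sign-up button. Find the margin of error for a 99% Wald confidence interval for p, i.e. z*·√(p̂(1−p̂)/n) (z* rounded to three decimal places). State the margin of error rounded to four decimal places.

With x = 121 successes in n = 226, p̂ = 0.53540.
SE = √(p̂(1−p̂)/n) = √(0.248747/226) = 0.033176.
z* = 2.576 at the 99% level.
Margin of error = z*·SE = 2.576 × 0.033176 = 0.0855.

ME = 0.0855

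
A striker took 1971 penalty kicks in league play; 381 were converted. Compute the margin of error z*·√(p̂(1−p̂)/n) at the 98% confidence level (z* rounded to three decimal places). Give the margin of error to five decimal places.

ME = 0.02069

Sample proportion p̂ = 381/1971 = 0.19330.
SE = √(p̂(1−p̂)/n) = √(0.155937/1971) = 0.008895.
For 98% confidence, z* = 2.326.
ME = 2.326·0.008895 = 0.02069.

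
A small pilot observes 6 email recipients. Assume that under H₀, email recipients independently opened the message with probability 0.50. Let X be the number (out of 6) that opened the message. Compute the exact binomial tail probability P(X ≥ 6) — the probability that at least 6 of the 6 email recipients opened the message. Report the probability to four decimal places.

X ~ Binomial(n=6, p=0.50).
P(X ≥ 6) = C(6,6)·0.50^6·0.50^0.
= 0.015625 = 0.0156.

P = 0.0156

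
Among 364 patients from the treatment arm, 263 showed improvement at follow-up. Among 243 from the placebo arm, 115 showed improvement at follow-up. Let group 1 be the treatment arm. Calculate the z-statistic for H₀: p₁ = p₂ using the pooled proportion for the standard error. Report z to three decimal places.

Sample proportions: p̂₁ = 263/364 = 0.72253 and p̂₂ = 115/243 = 0.47325.
Pooling: p̂ = 378/607 = 0.62273.
SE = √[p̂(1−p̂)(1/n₁+1/n₂)] = √[0.62273·0.37727·(1/364+1/243)] ≈ 0.040153.
z = (p̂₁ − p̂₂)/SE = (0.72253 − 0.47325)/0.040153 = 0.24928/0.040153 = 6.208.

z = 6.208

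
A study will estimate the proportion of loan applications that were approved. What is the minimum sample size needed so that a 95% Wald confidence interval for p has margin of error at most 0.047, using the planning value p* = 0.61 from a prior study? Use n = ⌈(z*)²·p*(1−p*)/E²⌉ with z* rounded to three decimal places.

n = 414

z* = 1.960 at the 95% level.
p*(1−p*) = 0.2379.
Required n before rounding: 3.841600 × 0.2379 / 0.047² = 413.724.
⌈413.724⌉ = 414.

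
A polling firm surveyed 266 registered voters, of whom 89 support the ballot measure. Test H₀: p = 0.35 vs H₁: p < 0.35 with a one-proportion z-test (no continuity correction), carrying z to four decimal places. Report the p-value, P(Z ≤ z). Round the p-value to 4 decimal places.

p-value = 0.2991

p̂ = 89/266 = 0.33459.
SE₀ = √(0.35·0.65/266) = 0.029245.
Test statistic (full precision, shown to 4 dp): z = (89/266 − 0.35)/SE₀ ≈ -0.5271.
p-value = P(Z ≤ z) with z = -0.5271 → 0.2991.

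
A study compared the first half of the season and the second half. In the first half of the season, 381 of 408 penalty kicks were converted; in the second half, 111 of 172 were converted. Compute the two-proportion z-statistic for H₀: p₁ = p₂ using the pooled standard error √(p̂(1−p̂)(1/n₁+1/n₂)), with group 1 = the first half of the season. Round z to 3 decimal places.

z = 8.845

Sample proportions: p̂₁ = 381/408 = 0.93382 and p̂₂ = 111/172 = 0.64535.
Pooling: p̂ = 492/580 = 0.84828.
SE = √[p̂(1−p̂)(1/n₁+1/n₂)] = √[0.84828·0.15172·(1/408+1/172)] ≈ 0.032615.
z = (p̂₁ − p̂₂)/SE = (0.93382 − 0.64535)/0.032615 = 0.28847/0.032615 = 8.845.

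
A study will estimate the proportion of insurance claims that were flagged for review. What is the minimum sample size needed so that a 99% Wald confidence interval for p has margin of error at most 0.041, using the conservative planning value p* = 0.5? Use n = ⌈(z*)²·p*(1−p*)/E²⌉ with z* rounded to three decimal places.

n = 987

z* = 2.576 at the 99% level.
p*(1−p*) = 0.50·0.50 = 0.2500.
(z*)²·p*(1−p*)/E² = 6.635776·0.2500/0.001681 = 986.879.
⌈986.879⌉ = 987.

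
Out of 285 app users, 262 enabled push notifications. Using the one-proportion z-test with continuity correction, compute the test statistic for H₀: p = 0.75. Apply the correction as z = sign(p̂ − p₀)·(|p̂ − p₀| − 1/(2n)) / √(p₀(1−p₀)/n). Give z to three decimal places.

Sample proportion p̂ = 262/285 = 0.91930. p̂ − p₀ = 0.169298.
1/(2n) = 0.001754.
Corrected numerator: |0.169298| − 0.001754 = 0.167544.
SE₀ = √(0.75·0.25/285) = 0.025649.
z = +0.167544/0.025649 = 6.532.

z = 6.532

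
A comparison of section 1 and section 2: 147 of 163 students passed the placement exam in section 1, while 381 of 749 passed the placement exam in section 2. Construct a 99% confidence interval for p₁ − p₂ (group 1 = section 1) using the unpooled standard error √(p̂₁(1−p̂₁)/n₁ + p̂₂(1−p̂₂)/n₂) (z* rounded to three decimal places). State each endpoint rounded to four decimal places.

(0.3169, 0.4694)

p̂₁ = 147/163 = 0.90184, p̂₂ = 381/749 = 0.50868; p̂₁ − p̂₂ = 0.39316.
SE = √(0.000543093 + 0.000333678) = √0.000876771 = 0.029610.
For 99% confidence, z* = 2.576. Margin = 2.576·0.029610 = 0.07628.
CI: 0.39316 ± 0.07628 = (0.3169, 0.4694).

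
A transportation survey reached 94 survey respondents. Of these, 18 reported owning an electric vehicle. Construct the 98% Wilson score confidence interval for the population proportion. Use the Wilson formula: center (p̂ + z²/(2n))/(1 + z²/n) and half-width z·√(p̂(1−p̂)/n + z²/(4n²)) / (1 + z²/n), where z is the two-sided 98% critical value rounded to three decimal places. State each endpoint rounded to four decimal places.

(0.1150, 0.3016)

p̂ = 18/94 = 0.19149; z = 2.326, so z² = 5.410276.
1 + z²/n = 1.057556.
Adjusted center: (0.19149 + z²/(2n))/1.057556 = 0.20828.
Radicand: p̂(1−p̂)/n + z²/(4n²) = 0.001647034 + 0.000153075 = 0.001800109.
Half-width = z·√(radicand)/denom = 2.326·0.042428/1.057556 = 0.09332.
Interval: 0.20828 ± 0.09332 → (0.1150, 0.3016).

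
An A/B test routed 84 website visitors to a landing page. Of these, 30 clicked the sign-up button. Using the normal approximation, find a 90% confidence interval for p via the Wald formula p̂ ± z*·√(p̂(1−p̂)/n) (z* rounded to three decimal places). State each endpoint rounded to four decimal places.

The sample proportion is 30/84 = 0.35714.
Standard error of p̂: √(0.229592/84) = √0.002733236 = 0.052280.
For 90% confidence, z* = 1.645.
Margin = 1.645·0.052280 = 0.08600.
CI: 0.35714 ± 0.08600 = (0.2711, 0.4431).

(0.2711, 0.4431)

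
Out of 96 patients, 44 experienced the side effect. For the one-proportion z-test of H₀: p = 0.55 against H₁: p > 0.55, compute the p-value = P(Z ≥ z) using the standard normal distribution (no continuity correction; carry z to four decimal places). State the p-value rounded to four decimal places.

The sample proportion is 44/96 = 0.45833.
SE₀ = √(0.55·0.45/96) = 0.050775.
Test statistic (full precision, shown to 4 dp): z = (44/96 − 0.55)/SE₀ ≈ -1.8053.
From the standard normal, P(Z ≥ z) = 0.9645.

p-value = 0.9645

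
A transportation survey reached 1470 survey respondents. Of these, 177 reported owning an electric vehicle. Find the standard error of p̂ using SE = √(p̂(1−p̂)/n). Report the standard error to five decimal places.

With x = 177 successes in n = 1470, p̂ = 0.12041.
p̂(1−p̂) = 0.105911.
SE = √(0.105911/1470) = 0.00849.

SE = 0.00849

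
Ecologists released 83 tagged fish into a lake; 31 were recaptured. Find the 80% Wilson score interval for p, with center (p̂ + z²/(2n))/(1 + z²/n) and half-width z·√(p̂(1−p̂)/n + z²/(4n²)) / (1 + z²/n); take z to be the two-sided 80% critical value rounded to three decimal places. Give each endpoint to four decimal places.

p̂ = 31/83 = 0.37349; z = 1.282, so z² = 1.643524.
1 + z²/n = 1.019801.
Adjusted center: (0.37349 + z²/(2n))/1.019801 = 0.37595.
Radicand: p̂(1−p̂)/n + z²/(4n²) = 0.002819232 + 0.000059643 = 0.002878875.
Half-width = 1.282·√0.002878875/1.019801 = 0.06745.
CI: 0.37595 ± 0.06745 = (0.3085, 0.4434).

(0.3085, 0.4434)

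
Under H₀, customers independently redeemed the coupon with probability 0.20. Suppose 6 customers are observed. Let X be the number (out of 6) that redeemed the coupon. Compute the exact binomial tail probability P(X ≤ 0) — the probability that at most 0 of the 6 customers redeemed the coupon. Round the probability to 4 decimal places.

P = 0.2621

X ~ Binomial(n=6, p=0.20).
P(X ≤ 0) = C(6,0)·0.20^0·0.80^6.
= 0.262144 = 0.2621.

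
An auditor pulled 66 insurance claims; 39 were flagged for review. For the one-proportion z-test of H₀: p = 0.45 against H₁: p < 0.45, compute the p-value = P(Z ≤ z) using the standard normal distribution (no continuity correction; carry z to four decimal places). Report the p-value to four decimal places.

p-value = 0.9893

The sample proportion is 39/66 = 0.59091.
Under H₀, SE = √(p₀(1−p₀)/n) = √(0.45·0.55/66) = √0.003750000 = 0.061237.
Test statistic (full precision, shown to 4 dp): z = (39/66 − 0.45)/SE₀ ≈ 2.3010.
From the standard normal, P(Z ≤ z) = 0.9893.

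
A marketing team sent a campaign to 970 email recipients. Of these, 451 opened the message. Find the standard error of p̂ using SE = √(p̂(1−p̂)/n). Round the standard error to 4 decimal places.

SE = 0.0160

p̂ = 451/970 = 0.46495.
p̂(1−p̂) = 0.46495·0.53505 = 0.248771.
Dividing by n and taking the root: √0.000256465 = 0.0160.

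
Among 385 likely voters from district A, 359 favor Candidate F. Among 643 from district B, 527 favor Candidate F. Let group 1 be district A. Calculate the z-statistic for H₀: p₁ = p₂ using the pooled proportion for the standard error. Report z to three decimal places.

z = 5.076

Sample proportions: p̂₁ = 359/385 = 0.93247 and p̂₂ = 527/643 = 0.81960.
Pooled p̂ = (359+527)/(385+643) = 886/1028 = 0.86187.
SE = √[p̂(1−p̂)(1/n₁+1/n₂)] = √[0.86187·0.13813·(1/385+1/643)] ≈ 0.022235.
z = 0.11287/0.022235 = 5.076.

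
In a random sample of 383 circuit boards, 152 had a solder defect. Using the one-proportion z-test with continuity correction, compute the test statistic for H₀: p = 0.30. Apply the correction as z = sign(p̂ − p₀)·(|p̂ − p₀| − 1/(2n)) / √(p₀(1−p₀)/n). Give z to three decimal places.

z = 4.081

Sample proportion p̂ = 152/383 = 0.39687. p̂ − p₀ = 0.096867.
Continuity correction 1/(2n) = 1/766 = 0.001305.
Corrected numerator: |0.096867| − 0.001305 = 0.095562.
Under H₀, SE = √(p₀(1−p₀)/n) = √(0.30·0.70/383) = √0.000548303 = 0.023416.
z = +0.095562/0.023416 = 4.081.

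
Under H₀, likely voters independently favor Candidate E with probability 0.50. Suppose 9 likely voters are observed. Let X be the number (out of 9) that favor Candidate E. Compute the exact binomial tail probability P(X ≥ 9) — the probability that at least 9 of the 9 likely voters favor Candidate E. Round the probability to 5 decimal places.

X is binomial with n = 9 and p = 0.50.
P(X ≥ 9) = C(9,9)·0.50^9·0.50^0.
= 0.001953 = 0.00195.

P = 0.00195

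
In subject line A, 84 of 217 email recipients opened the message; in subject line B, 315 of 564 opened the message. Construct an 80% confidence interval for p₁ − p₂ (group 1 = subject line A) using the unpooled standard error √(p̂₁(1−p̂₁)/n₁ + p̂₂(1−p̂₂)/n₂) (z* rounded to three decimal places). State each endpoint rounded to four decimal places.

p̂₁ = 0.38710, p̂₂ = 0.55851, so the observed difference is -0.17141.
SE = √(0.001093331 + 0.000437192) = √0.001530523 = 0.039122.
z* = 1.282 at the 80% level. Margin = 1.282·0.039122 = 0.05015.
Interval: -0.17141 ± 0.05015 → (-0.2216, -0.1213).

(-0.2216, -0.1213)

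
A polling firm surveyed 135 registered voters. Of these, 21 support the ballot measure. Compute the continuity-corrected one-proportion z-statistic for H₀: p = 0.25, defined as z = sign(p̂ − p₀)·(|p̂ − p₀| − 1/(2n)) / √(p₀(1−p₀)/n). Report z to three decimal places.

z = -2.435

p̂ = 21/135 = 0.15556. p̂ − p₀ = -0.094444.
Continuity correction 1/(2n) = 1/270 = 0.003704.
Corrected numerator: |-0.094444| − 0.003704 = 0.090740.
Under H₀, SE = √(p₀(1−p₀)/n) = √(0.25·0.75/135) = √0.001388889 = 0.037268.
z = (−)0.090740/0.037268 = -2.435.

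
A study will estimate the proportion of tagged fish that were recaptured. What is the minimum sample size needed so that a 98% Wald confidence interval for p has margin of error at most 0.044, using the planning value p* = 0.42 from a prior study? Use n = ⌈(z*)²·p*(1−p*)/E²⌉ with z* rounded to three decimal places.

n = 681

z* = 2.326 at the 98% level.
p*(1−p*) = 0.2436.
Required n before rounding: 5.410276 × 0.2436 / 0.044² = 680.756.
Rounding up, n = 681.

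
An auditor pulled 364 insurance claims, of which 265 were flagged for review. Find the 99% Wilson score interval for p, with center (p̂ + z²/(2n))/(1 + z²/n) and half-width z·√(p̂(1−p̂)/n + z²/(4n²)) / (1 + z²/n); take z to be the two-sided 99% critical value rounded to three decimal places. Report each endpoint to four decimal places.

(0.6643, 0.7836)

p̂ = 265/364 = 0.72802; z = 2.576, so z² = 6.635776.
Denominator 1 + z²/n = 1 + 6.635776/364 = 1.018230.
Center = (0.72802 + 0.009115)/1.018230 = 0.72394.
Radicand: p̂(1−p̂)/n + z²/(4n²) = 0.000543972 + 0.000012521 = 0.000556493.
Half-width = z·√(radicand)/denom = 2.576·0.023590/1.018230 = 0.05968.
Interval: 0.72394 ± 0.05968 → (0.6643, 0.7836).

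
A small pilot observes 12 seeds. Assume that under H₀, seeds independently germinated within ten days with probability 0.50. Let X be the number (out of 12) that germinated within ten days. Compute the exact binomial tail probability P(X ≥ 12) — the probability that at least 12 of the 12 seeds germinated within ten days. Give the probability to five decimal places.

P = 0.00024

X is binomial with n = 12 and p = 0.50.
P(X ≥ 12) = C(12,12)·0.50^12·0.50^0.
= 0.000244 = 0.00024.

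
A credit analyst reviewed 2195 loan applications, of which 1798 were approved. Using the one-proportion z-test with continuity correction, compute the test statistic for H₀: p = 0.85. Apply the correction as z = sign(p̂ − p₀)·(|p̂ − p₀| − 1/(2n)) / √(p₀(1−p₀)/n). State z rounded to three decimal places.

p̂ = 1798/2195 = 0.81913. p̂ − p₀ = -0.030866.
1/(2n) = 0.000228.
Corrected numerator: |-0.030866| − 0.000228 = 0.030638.
Null standard error: √(0.85·0.15/2195) = √0.000058087 = 0.007621.
z = (−)0.030638/0.007621 = -4.020.

z = -4.020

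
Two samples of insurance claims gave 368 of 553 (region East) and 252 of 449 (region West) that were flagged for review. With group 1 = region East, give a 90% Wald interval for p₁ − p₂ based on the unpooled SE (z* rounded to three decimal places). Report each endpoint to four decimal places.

p̂₁ = 368/553 = 0.66546, p̂₂ = 252/449 = 0.56125; p̂₁ − p̂₂ = 0.10421.
SE = √(0.000402573 + 0.000548438) = √0.000951011 = 0.030838.
z* = 1.645 at the 90% level. Margin = 1.645·0.030838 = 0.05073.
Interval: 0.10421 ± 0.05073 → (0.0535, 0.1549).

(0.0535, 0.1549)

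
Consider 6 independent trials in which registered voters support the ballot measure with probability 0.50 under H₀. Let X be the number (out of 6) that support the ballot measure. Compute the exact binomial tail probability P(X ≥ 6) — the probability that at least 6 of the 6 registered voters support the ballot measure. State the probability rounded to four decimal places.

X is binomial with n = 6 and p = 0.50.
P(X ≥ 6) = C(6,6)·0.50^6·0.50^0.
= 0.015625 = 0.0156.

P = 0.0156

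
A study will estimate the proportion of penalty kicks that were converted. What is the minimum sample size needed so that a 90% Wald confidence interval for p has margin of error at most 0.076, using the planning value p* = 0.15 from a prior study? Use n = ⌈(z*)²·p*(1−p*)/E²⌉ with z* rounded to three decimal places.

The 90% critical value is z* = 1.645.
p*(1−p*) = 0.1275.
Required n before rounding: 2.706025 × 0.1275 / 0.076² = 59.733.
⌈59.733⌉ = 60.

n = 60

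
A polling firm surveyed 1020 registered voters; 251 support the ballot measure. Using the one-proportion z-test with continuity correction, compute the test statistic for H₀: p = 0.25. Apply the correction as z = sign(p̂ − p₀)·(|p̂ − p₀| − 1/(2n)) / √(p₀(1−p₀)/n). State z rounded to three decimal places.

z = -0.253

With x = 251 successes in n = 1020, p̂ = 0.24608. p̂ − p₀ = -0.003922.
Continuity correction 1/(2n) = 1/2040 = 0.000490.
Corrected numerator: |-0.003922| − 0.000490 = 0.003432.
SE₀ = √(0.25·0.75/1020) = 0.013558.
z = (−)0.003432/0.013558 = -0.253.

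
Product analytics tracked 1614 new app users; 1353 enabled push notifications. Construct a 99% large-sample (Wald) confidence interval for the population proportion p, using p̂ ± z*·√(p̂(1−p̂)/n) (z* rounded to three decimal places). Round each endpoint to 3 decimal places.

(0.815, 0.862)

p̂ = 1353/1614 = 0.83829.
SE(p̂) = √(0.83829·0.16171/1614) = 0.009165.
z* = 2.576 at the 99% level.
Margin = 2.576·0.009165 = 0.02361.
Interval: 0.83829 ± 0.02361 → (0.815, 0.862).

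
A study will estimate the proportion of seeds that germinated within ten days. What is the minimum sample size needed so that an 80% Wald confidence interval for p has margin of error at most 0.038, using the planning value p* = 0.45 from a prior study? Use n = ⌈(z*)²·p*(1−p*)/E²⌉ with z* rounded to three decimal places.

n = 282

The 80% critical value is z* = 1.282.
p*(1−p*) = 0.45·0.55 = 0.2475.
(z*)²·p*(1−p*)/E² = 1.643524·0.2475/0.001444 = 281.698.
⌈281.698⌉ = 282.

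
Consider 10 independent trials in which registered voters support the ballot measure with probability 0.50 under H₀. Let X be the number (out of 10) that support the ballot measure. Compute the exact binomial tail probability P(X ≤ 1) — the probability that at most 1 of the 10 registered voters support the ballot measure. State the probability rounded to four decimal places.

X ~ Binomial(n=10, p=0.50).
P(X ≤ 1) = C(10,0)·0.50^0·0.50^10 + C(10,1)·0.50^1·0.50^9.
= 0.000977 + 0.009766 = 0.0107.

P = 0.0107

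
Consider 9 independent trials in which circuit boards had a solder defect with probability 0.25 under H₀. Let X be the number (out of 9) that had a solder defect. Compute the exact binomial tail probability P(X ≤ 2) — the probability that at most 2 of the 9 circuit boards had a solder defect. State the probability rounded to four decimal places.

P = 0.6007

X is binomial with n = 9 and p = 0.25.
P(X ≤ 2) = C(9,0)·0.25^0·0.75^9 + C(9,1)·0.25^1·0.75^8 + C(9,2)·0.25^2·0.75^7.
= 0.075085 + 0.225254 + 0.300339 = 0.6007.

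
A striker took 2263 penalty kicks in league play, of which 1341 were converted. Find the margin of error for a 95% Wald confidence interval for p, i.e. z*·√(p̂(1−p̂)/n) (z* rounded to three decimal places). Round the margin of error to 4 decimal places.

With x = 1341 successes in n = 2263, p̂ = 0.59258.
SE(p̂) = √(0.59258·0.40742/2263) = 0.010329.
For 95% confidence, z* = 1.960.
Margin of error = z*·SE = 1.960 × 0.010329 = 0.0202.

ME = 0.0202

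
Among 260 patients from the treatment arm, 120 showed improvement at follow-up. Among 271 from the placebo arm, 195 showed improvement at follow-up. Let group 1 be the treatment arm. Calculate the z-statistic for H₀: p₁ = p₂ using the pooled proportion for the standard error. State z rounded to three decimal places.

z = -6.050

Sample proportions: p̂₁ = 120/260 = 0.46154 and p̂₂ = 195/271 = 0.71956.
Pooled p̂ = (120+195)/(260+271) = 315/531 = 0.59322.
SE = √[p̂(1−p̂)(1/n₁+1/n₂)] = √[0.59322·0.40678·(1/260+1/271)] ≈ 0.042645.
z = -0.25802/0.042645 = -6.050.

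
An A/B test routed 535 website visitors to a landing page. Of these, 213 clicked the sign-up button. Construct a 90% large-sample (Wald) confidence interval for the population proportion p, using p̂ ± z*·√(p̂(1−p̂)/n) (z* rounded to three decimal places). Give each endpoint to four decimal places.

(0.3633, 0.4329)

p̂ = 213/535 = 0.39813.
Standard error of p̂: √(0.239623/535) = √0.000447893 = 0.021163.
The 90% critical value is z* = 1.645.
Margin = 1.645·0.021163 = 0.03481.
Interval: 0.39813 ± 0.03481 → (0.3633, 0.4329).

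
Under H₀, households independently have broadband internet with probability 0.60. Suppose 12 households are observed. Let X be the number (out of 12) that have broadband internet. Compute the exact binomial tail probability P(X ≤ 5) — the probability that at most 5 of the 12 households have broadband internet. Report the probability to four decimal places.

P = 0.1582

X ~ Binomial(n=12, p=0.60).
P(X ≤ 5) = Σ_{j=0}^{5} C(12,j)·0.60^j·0.40^{12−j}.
= 0.000017 + 0.000302 + 0.002491 + 0.012457 + 0.042043 + 0.100902 = 0.1582.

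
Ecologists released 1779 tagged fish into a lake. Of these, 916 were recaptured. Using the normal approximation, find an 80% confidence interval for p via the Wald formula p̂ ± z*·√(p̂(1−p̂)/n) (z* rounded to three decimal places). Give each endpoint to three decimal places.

(0.500, 0.530)

The sample proportion is 916/1779 = 0.51490.
SE(p̂) = √(0.51490·0.48510/1779) = 0.011849.
z* = 1.282 at the 80% level.
Margin of error: 1.282 × 0.011849 = 0.01519.
Interval: 0.51490 ± 0.01519 → (0.500, 0.530).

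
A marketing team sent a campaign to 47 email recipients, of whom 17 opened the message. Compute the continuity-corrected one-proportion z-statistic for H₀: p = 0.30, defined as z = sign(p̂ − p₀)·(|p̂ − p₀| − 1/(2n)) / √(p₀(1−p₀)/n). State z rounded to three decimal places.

z = 0.764

p̂ = 17/47 = 0.36170. p̂ − p₀ = 0.061702.
1/(2n) = 0.010638.
Corrected numerator: |0.061702| − 0.010638 = 0.051064.
SE₀ = √(0.30·0.70/47) = 0.066844.
z = (+)0.051064/0.066844 = 0.764.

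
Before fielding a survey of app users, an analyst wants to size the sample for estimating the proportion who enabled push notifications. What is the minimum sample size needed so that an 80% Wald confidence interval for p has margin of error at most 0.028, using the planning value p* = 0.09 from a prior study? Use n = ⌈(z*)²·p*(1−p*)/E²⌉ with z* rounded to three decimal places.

The 80% critical value is z* = 1.282.
p*(1−p*) = 0.09·0.91 = 0.0819.
Required n before rounding: 1.643524 × 0.0819 / 0.028² = 171.690.
⌈171.690⌉ = 172.

n = 172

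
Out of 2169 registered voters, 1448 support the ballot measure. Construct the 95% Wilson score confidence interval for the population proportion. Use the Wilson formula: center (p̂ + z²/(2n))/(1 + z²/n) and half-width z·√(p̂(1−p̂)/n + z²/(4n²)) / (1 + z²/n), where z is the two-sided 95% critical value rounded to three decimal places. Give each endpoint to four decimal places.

(0.6475, 0.6871)

p̂ = 1448/2169 = 0.66759; z = 1.960, so z² = 3.841600.
Denominator 1 + z²/n = 1 + 3.841600/2169 = 1.001771.
Center = (0.66759 + 0.000886)/1.001771 = 0.66729.
Radicand: p̂(1−p̂)/n + z²/(4n²) = 0.000102312 + 0.000000204 = 0.000102516.
Half-width = z·√(radicand)/denom = 1.960·0.010125/1.001771 = 0.01981.
So the interval runs from 0.6475 to 0.6871.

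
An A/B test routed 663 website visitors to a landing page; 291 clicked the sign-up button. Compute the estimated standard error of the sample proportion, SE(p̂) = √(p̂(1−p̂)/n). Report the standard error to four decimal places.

SE = 0.0193

With x = 291 successes in n = 663, p̂ = 0.43891.
p̂(1−p̂) = 0.246268.
SE = √(0.246268/663) = 0.0193.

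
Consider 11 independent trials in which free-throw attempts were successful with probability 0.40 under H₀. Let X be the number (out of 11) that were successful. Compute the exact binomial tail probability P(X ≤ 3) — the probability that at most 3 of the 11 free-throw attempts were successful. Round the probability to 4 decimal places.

X is binomial with n = 11 and p = 0.40.
P(X ≤ 3) = C(11,0)·0.40^0·0.60^11 + C(11,1)·0.40^1·0.60^10 + C(11,2)·0.40^2·0.60^9 + C(11,3)·0.40^3·0.60^8.
= 0.003628 + 0.026605 + 0.088684 + 0.177367 = 0.2963.

P = 0.2963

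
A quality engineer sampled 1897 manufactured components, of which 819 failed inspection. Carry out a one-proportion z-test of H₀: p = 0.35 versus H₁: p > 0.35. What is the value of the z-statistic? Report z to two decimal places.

With x = 819 successes in n = 1897, p̂ = 0.43173.
SE₀ = √(0.35·0.65/1897) = 0.010951.
z = (p̂ − p₀)/SE = (0.43173 − 0.35)/0.010951 = 7.46.

z = 7.46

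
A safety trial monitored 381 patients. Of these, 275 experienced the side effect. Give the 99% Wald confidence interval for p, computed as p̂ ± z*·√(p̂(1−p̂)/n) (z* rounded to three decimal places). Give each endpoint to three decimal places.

(0.663, 0.781)

Sample proportion p̂ = 275/381 = 0.72178.
SE(p̂) = √(0.72178·0.27822/381) = 0.022958.
The 99% critical value is z* = 2.576.
Margin = 2.576·0.022958 = 0.05914.
Interval: 0.72178 ± 0.05914 → (0.663, 0.781).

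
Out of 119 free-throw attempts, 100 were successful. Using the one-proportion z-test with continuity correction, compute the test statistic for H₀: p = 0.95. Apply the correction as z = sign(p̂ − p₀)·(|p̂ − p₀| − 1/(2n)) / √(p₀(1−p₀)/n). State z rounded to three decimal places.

The sample proportion is 100/119 = 0.84034. p̂ − p₀ = -0.109664.
1/(2n) = 0.004202.
Corrected numerator: |-0.109664| − 0.004202 = 0.105462.
SE₀ = √(0.95·0.05/119) = 0.019979.
z = −0.105462/0.019979 = -5.279.

z = -5.279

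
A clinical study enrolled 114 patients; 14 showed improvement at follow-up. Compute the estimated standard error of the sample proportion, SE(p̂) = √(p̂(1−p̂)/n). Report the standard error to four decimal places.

p̂ = 14/114 = 0.12281.
p̂(1−p̂) = 0.12281·0.87719 = 0.107728.
SE = √(0.107728/114) = 0.0307.

SE = 0.0307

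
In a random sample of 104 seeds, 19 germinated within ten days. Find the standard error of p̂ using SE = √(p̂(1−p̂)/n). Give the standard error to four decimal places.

p̂ = 19/104 = 0.18269.
p̂(1−p̂) = 0.18269·0.81731 = 0.149314.
SE = √(0.149314/104) = √0.001435712 = 0.0379.

SE = 0.0379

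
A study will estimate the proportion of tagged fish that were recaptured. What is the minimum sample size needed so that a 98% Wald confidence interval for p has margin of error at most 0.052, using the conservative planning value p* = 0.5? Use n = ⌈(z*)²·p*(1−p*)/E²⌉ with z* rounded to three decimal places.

n = 501

For 98% confidence, z* = 2.326.
p*(1−p*) = 0.2500.
Required n before rounding: 5.410276 × 0.2500 / 0.052² = 500.210.
Rounding up, n = 501.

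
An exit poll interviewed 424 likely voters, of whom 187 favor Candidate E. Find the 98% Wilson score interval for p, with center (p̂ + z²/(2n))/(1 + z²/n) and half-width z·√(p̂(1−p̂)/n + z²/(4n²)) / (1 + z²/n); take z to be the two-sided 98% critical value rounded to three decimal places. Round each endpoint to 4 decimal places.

(0.3860, 0.4975)

Here p̂ = 187/424 = 0.44104 and z = 2.326 (z² = 5.410276).
Denominator 1 + z²/n = 1 + 5.410276/424 = 1.012760.
Center = (0.44104 + 0.006380)/1.012760 = 0.44178.
Radicand: p̂(1−p̂)/n + z²/(4n²) = 0.000581423 + 0.000007524 = 0.000588947.
Half-width = z·√(radicand)/denom = 2.326·0.024268/1.012760 = 0.05574.
CI: 0.44178 ± 0.05574 = (0.3860, 0.4975).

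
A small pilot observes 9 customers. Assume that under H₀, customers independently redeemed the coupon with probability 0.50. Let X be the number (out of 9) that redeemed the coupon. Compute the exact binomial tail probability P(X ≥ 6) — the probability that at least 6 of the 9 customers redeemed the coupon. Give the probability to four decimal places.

X is binomial with n = 9 and p = 0.50.
P(X ≥ 6) = C(9,6)·0.50^6·0.50^3 + C(9,7)·0.50^7·0.50^2 + C(9,8)·0.50^8·0.50^1 + C(9,9)·0.50^9·0.50^0.
= 0.164062 + 0.070312 + 0.017578 + 0.001953 = 0.2539.

P = 0.2539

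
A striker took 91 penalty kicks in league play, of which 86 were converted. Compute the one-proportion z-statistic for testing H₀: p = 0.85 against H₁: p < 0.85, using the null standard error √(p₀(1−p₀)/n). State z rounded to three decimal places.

The sample proportion is 86/91 = 0.94505.
SE₀ = √(0.85·0.15/91) = 0.037431.
z = (p̂ − p₀)/SE = (0.94505 − 0.85)/0.037431 = 2.539.

z = 2.539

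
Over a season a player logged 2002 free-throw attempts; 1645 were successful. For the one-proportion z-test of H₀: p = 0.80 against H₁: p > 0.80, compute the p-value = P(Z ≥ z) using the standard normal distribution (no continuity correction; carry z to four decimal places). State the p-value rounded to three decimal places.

The sample proportion is 1645/2002 = 0.82168.
Under H₀, SE = √(p₀(1−p₀)/n) = √(0.80·0.20/2002) = √0.000079920 = 0.008940.
Test statistic (full precision, shown to 4 dp): z = (1645/2002 − 0.80)/SE₀ ≈ 2.4249.
p-value = P(Z ≥ z) with z = 2.4249 → 0.008.

p-value = 0.008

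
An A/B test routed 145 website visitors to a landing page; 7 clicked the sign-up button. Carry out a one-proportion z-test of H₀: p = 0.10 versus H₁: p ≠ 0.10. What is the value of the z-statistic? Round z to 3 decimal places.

Sample proportion p̂ = 7/145 = 0.04828.
Null standard error: √(0.10·0.90/145) = √0.000620690 = 0.024914.
z = (p̂ − p₀)/SE = (0.04828 − 0.10)/0.024914 = -2.076.

z = -2.076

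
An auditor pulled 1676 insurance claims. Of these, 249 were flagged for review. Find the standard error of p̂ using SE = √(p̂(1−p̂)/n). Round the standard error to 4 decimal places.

SE = 0.0087

Sample proportion p̂ = 249/1676 = 0.14857.
p̂(1−p̂) = 0.14857·0.85143 = 0.126497.
SE = √(0.126497/1676) = 0.0087.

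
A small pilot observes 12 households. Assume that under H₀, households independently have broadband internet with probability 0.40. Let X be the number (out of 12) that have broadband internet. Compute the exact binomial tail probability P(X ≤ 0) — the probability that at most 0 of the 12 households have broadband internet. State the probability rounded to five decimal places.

P = 0.00218

X is binomial with n = 12 and p = 0.40.
P(X ≤ 0) = C(12,0)·0.40^0·0.60^12.
= 0.002177 = 0.00218.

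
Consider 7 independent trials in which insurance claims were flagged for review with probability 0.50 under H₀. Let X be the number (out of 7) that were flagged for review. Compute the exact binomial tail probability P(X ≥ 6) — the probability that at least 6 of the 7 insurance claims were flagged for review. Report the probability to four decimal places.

P = 0.0625

X ~ Binomial(n=7, p=0.50).
P(X ≥ 6) = C(7,6)·0.50^6·0.50^1 + C(7,7)·0.50^7·0.50^0.
= 0.054688 + 0.007812 = 0.0625.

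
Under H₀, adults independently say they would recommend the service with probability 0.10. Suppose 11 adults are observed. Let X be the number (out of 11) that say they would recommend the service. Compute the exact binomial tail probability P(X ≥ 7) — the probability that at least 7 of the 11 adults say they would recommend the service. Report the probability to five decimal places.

P = 0.00002

X ~ Binomial(n=11, p=0.10).
P(X ≥ 7) = Σ_{j=7}^{11} C(11,j)·0.10^j·0.90^{11−j}.
= 0.000022 + 0.000001 + 0.000000 + 0.000000 + 0.000000 = 0.00002.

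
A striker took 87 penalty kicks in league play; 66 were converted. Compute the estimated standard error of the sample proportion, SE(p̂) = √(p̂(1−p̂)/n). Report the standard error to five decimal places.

SE = 0.04588

With x = 66 successes in n = 87, p̂ = 0.75862.
p̂(1−p̂) = 0.183116.
SE = √(0.183116/87) = √0.002104782 = 0.04588.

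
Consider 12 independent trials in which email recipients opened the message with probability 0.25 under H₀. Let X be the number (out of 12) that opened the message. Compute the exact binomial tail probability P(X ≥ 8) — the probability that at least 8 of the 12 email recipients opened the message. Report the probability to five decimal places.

P = 0.00278

X is binomial with n = 12 and p = 0.25.
P(X ≥ 8) = Σ_{j=8}^{12} C(12,j)·0.25^j·0.75^{12−j}.
= 0.002390 + 0.000354 + 0.000035 + 0.000002 + 0.000000 = 0.00278.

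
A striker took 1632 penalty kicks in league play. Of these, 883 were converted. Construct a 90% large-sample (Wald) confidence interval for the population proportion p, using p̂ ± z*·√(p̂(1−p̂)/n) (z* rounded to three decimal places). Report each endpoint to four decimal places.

(0.5208, 0.5613)

The sample proportion is 883/1632 = 0.54105.
SE = √(p̂(1−p̂)/n) = √(0.248315/1632) = 0.012335.
For 90% confidence, z* = 1.645.
Margin = 1.645·0.012335 = 0.02029.
CI: 0.54105 ± 0.02029 = (0.5208, 0.5613).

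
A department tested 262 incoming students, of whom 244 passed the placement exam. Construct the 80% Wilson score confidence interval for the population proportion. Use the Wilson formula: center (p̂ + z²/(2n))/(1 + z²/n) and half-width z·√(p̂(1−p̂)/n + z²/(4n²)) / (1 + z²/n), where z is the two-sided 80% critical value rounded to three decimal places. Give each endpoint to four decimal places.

Here p̂ = 244/262 = 0.93130 and z = 1.282 (z² = 1.643524).
1 + z²/n = 1.006273.
Adjusted center: (0.93130 + z²/(2n))/1.006273 = 0.92861.
Radicand: p̂(1−p̂)/n + z²/(4n²) = 0.000244207 + 0.000005986 = 0.000250193.
Half-width = z·√(radicand)/denom = 1.282·0.015817/1.006273 = 0.02015.
So the interval runs from 0.9085 to 0.9488.

(0.9085, 0.9488)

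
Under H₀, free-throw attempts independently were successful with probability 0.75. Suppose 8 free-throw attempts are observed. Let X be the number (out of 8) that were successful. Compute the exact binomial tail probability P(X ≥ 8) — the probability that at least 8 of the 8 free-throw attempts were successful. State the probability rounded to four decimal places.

X is binomial with n = 8 and p = 0.75.
P(X ≥ 8) = C(8,8)·0.75^8·0.25^0.
= 0.100113 = 0.1001.

P = 0.1001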